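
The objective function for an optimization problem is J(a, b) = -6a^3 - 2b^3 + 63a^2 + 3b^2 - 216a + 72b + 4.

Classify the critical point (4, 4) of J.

local maximum

The mixed partial ∂²J/∂a∂b is 0, so the Hessian at any point is diag(J_aa, J_bb) = diag(18(-2a + 7), 6(-2b + 1)).
At (4, 4): H = diag(-18, -42).
Both eigenvalues are negative, so H is negative definite: a local maximum.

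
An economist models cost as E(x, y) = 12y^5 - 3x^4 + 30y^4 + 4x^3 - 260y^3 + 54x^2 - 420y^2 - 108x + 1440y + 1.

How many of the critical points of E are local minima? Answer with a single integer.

E separates as a function of x plus a function of y, so ∇E=0 decouples.
∂E/∂x = -12(x - 3)(x - 1)(x + 3) = 0 at x ∈ {-3, 1, 3}; ∂E/∂y = 60(y - 3)(y - 1)(y + 2)(y + 4) = 0 at y ∈ {-4, -2, 1, 3}.
The Hessian is diagonal: diag(E_xx, E_yy). Second derivatives: E_xx(-3)=-288, E_xx(1)=96, E_xx(3)=-144; E_yy(-4)=-4200, E_yy(-2)=1800, E_yy(1)=-1800, E_yy(3)=4200.
Local minima occur where both diagonal entries positive: (1, -2), (1, 3). Count: 2.

2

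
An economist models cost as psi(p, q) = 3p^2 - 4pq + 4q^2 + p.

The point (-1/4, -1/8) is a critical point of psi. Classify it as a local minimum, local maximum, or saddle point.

The Hessian of psi is constant: H = [[6, -4], [-4, 8]].
det(H) = 6·8 − (-4)² = 32.
det(H) > 0 and tr(H) = 14 > 0, so H is positive definite and the point is a local minimum.

local minimum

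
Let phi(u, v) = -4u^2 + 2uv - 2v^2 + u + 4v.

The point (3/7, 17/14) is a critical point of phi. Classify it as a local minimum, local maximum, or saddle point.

The Hessian of phi is constant: H = [[-8, 2], [2, -4]].
det(H) = (-8)·(-4) − 2² = 28.
det(H) > 0 and tr(H) = -12 < 0, so H is negative definite and the point is a local maximum.

local maximum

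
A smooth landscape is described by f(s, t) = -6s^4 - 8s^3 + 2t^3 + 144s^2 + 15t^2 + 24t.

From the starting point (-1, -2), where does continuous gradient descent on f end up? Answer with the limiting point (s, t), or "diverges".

f is separable, so gradient descent decouples: s follows -∂f/∂s, t follows -∂f/∂t.
∂f/∂s = -24s(s - 3)(s + 4); at s=-1 this is -288, so s increases.
∂f/∂t = 6(t + 1)(t + 4); at t=-2 this is -12, so t increases.
s converges to its nearest critical value 0 (a local min of the s-part); t converges to -1. The iterate converges to (0, -1).

(0, -1)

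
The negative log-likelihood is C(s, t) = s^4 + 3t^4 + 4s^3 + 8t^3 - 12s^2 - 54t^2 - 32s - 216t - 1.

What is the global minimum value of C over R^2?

C(s,t) separates as P(s) + Q(t) − 1, so its minimum is min P + min Q − 1.
P'(s) = 4(s - 2)(s + 1)(s + 4) vanishes at s ∈ {-4, -1, 2}; Q'(t) = 12(t - 3)(t + 2)(t + 3) vanishes at t ∈ {-3, -2, 3}.
Local minima of P (where P''>0): P(-4)=-64, P(2)=-64. Local minima of Q: Q(-3)=189, Q(3)=-675.
So the global minimum of C is P(-4) + Q(3) − 1 = -64 − 675 − 1 = -740, attained at (-4, 3).

-740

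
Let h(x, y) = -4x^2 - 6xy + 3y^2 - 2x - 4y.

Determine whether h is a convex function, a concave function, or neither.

neither

h is quadratic, so its Hessian is the constant matrix H = [[-8, -6], [-6, 6]].
det(H) = -84, tr(H) = -2.
det(H) < 0, so H is indefinite: neither convex nor concave.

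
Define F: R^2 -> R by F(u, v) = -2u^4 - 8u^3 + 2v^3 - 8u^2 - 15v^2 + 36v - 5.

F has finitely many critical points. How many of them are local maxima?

2

F separates as a function of u plus a function of v, so ∇F=0 decouples.
∂F/∂u = -8u(u + 1)(u + 2) = 0 at u ∈ {-2, -1, 0}; ∂F/∂v = 6(v - 3)(v - 2) = 0 at v ∈ {2, 3}.
The Hessian is diagonal: diag(F_uu, F_vv). Second derivatives: F_uu(-2)=-16, F_uu(-1)=8, F_uu(0)=-16; F_vv(2)=-6, F_vv(3)=6.
Local maxima occur where both diagonal entries negative: (-2, 2), (0, 2). Count: 2.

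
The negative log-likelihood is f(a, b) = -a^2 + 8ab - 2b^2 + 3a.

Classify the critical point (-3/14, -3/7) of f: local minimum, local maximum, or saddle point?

The Hessian of f is constant: H = [[-2, 8], [8, -4]].
det(H) = (-2)·(-4) − 8² = -56.
Since det(H) < 0, H is indefinite and the critical point is a saddle point.

saddle point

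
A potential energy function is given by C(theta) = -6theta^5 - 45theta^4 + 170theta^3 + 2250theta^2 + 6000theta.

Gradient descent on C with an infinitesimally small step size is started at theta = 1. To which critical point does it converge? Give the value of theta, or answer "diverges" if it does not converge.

-2

C'(theta) = -30(theta - 5)(theta + 2)(theta + 4)(theta + 5), so C'(1) = 10800.
Gradient descent moves in the -C' direction, i.e. theta is decreasing.
The nearest critical point in that direction is theta = -2, where C'' = 1260 > 0 (a local minimum). The iterate converges there.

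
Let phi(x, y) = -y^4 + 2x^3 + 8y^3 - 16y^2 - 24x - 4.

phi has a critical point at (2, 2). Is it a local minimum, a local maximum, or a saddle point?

local minimum

The mixed partial ∂²phi/∂x∂y is 0, so the Hessian at any point is diag(phi_xx, phi_yy) = diag(12x, 4(-3y^2 + 12y - 8)).
At (2, 2): H = diag(24, 16).
Both eigenvalues are positive, so H is positive definite: a local minimum.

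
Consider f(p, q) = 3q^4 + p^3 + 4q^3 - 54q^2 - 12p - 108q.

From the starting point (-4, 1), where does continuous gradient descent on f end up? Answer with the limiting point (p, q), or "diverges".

f is separable, so gradient descent decouples: p follows -∂f/∂p, q follows -∂f/∂q.
∂f/∂p = 3(p - 2)(p + 2); at p=-4 this is 36, so p decreases.
∂f/∂q = 12(q - 3)(q + 1)(q + 3); at q=1 this is -192, so q increases.
The p-coordinate has no critical point in that direction and runs off to infinity.

diverges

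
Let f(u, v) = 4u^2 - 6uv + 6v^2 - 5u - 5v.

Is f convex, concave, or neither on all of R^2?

convex

f is quadratic, so its Hessian is the constant matrix H = [[8, -6], [-6, 12]].
det(H) = 60, tr(H) = 20.
det(H) > 0 and tr(H) > 0, so H is positive definite everywhere: convex.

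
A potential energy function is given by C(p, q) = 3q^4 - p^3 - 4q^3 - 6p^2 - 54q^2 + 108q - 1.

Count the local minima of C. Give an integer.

2

C separates as a function of p plus a function of q, so ∇C=0 decouples.
∂C/∂p = -3p(p + 4) = 0 at p ∈ {-4, 0}; ∂C/∂q = 12(q - 3)(q - 1)(q + 3) = 0 at q ∈ {-3, 1, 3}.
The Hessian is diagonal: diag(C_pp, C_qq). Second derivatives: C_pp(-4)=12, C_pp(0)=-12; C_qq(-3)=288, C_qq(1)=-96, C_qq(3)=144.
Local minima occur where both diagonal entries positive: (-4, -3), (-4, 3). Count: 2.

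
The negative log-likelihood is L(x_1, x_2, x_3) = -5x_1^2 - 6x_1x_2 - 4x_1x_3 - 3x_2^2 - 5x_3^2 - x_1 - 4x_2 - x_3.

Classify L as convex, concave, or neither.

L is quadratic, so its Hessian is the constant matrix H = [[-10, -6, -4], [-6, -6, 0], [-4, 0, -10]].
Leading principal minors: -10, 24, -144.
Signs alternate −, +, − ⇒ H ≺ 0 ⇒ concave.

concave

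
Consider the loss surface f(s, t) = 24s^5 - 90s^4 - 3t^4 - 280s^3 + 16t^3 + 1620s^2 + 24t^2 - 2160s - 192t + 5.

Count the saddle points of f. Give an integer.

f separates as a function of s plus a function of t, so ∇f=0 decouples.
∂f/∂s = 120(s - 3)(s - 2)(s - 1)(s + 3) = 0 at s ∈ {-3, 1, 2, 3}; ∂f/∂t = -12(t - 4)(t - 2)(t + 2) = 0 at t ∈ {-2, 2, 4}.
The Hessian is diagonal: diag(f_ss, f_tt). Second derivatives: f_ss(-3)=-14400, f_ss(1)=960, f_ss(2)=-600, f_ss(3)=1440; f_tt(-2)=-288, f_tt(2)=96, f_tt(4)=-144.
Saddle points occur where the two diagonal entries have opposite signs: (-3, 2), (1, -2), (1, 4), (2, 2), (3, -2), (3, 4). Count: 6.

6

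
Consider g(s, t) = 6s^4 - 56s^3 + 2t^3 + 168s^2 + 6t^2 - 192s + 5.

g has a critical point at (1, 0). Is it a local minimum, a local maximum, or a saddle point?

local minimum

The mixed partial ∂²g/∂s∂t is 0, so the Hessian at any point is diag(g_ss, g_tt) = diag(24(3s^2 - 14s + 14), 12(t + 1)).
At (1, 0): H = diag(72, 12).
Both eigenvalues are positive, so H is positive definite: a local minimum.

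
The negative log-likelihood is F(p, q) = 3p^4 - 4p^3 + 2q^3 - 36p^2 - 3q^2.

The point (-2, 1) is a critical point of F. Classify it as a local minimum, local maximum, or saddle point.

local minimum

The mixed partial ∂²F/∂p∂q is 0, so the Hessian at any point is diag(F_pp, F_qq) = diag(12(3p^2 - 2p - 6), 6(2q - 1)).
At (-2, 1): H = diag(120, 6).
Both eigenvalues are positive, so H is positive definite: a local minimum.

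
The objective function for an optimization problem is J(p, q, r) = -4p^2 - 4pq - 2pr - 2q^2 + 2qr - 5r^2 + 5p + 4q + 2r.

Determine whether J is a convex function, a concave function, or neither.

concave

J is quadratic, so its Hessian is the constant matrix H = [[-8, -4, -2], [-4, -4, 2], [-2, 2, -10]].
Leading principal minors: -8, 16, -80.
Signs alternate −, +, − ⇒ H ≺ 0 ⇒ concave.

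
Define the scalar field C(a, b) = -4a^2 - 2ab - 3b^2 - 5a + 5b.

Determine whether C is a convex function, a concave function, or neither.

C is quadratic, so its Hessian is the constant matrix H = [[-8, -2], [-2, -6]].
det(H) = 44, tr(H) = -14.
det(H) > 0 and tr(H) < 0, so H is negative definite everywhere: concave.

concave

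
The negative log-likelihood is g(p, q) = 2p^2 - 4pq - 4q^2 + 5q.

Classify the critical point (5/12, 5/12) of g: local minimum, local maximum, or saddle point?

The Hessian of g is constant: H = [[4, -4], [-4, -8]].
det(H) = 4·(-8) − (-4)² = -48.
Since det(H) < 0, H is indefinite and the critical point is a saddle point.

saddle point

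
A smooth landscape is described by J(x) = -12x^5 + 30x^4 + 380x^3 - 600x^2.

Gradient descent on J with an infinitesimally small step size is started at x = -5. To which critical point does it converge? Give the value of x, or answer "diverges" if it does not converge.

-4

J'(x) = -60x(x - 5)(x - 1)(x + 4), so J'(-5) = -18000.
Gradient descent moves in the -J' direction, i.e. x is increasing.
The nearest critical point in that direction is x = -4, where J'' = 10800 > 0 (a local minimum). The iterate converges there.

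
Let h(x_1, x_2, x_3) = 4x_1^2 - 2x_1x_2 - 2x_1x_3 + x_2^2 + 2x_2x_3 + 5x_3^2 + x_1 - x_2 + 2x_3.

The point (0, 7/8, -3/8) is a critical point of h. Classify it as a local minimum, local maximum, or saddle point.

The Hessian is constant: H = [[8, -2, -2], [-2, 2, 2], [-2, 2, 10]].
Leading principal minors: Δ₁ = 8, Δ₂ = 12, Δ₃ = 96.
All leading minors are positive, so H is positive definite: a local minimum.

local minimum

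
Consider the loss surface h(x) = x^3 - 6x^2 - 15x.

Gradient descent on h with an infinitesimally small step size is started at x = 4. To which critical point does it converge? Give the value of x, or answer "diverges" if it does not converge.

h'(x) = 3(x - 5)(x + 1), so h'(4) = -15.
Gradient descent moves in the -h' direction, i.e. x is increasing.
The nearest critical point in that direction is x = 5, where h'' = 18 > 0 (a local minimum). The iterate converges there.

5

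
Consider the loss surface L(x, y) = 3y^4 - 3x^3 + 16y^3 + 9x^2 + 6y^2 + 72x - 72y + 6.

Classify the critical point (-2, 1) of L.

The mixed partial ∂²L/∂x∂y is 0, so the Hessian at any point is diag(L_xx, L_yy) = diag(18(-x + 1), 12(3y^2 + 8y + 1)).
At (-2, 1): H = diag(54, 144).
Both eigenvalues are positive, so H is positive definite: a local minimum.

local minimum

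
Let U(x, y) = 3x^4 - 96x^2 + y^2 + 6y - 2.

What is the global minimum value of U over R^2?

-779

U(x,y) separates as P(x) + Q(y) − 2, so its minimum is min P + min Q − 2.
P'(x) = 12x(x - 4)(x + 4) vanishes at x ∈ {-4, 0, 4}; Q'(y) = 2y + 6 vanishes at y ∈ {-3}.
Local minima of P (where P''>0): P(-4)=-768, P(4)=-768. Local minima of Q: Q(-3)=-9.
So the global minimum of U is P(-4) + Q(-3) − 2 = -768 − 9 − 2 = -779, attained at (-4, -3).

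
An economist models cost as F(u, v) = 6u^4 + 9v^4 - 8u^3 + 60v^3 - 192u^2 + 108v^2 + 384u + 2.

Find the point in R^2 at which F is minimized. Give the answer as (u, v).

(-4, 0)

F(u,v) separates as P(u) + Q(v) + 2, so its minimum is min P + min Q + 2.
P'(u) = 24(u - 4)(u - 1)(u + 4) vanishes at u ∈ {-4, 1, 4}; Q'(v) = 36v(v + 2)(v + 3) vanishes at v ∈ {-3, -2, 0}.
Local minima of P (where P''>0): P(-4)=-2560, P(4)=-512. Local minima of Q: Q(-3)=81, Q(0)=0.
So the global minimum of F is P(-4) + Q(0) + 2 = -2560 + 0 + 2 = -2558, attained at (-4, 0).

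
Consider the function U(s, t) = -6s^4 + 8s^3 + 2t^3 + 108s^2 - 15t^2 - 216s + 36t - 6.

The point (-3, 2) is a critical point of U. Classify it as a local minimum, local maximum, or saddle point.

The mixed partial ∂²U/∂s∂t is 0, so the Hessian at any point is diag(U_ss, U_tt) = diag(24(-3s^2 + 2s + 9), 6(2t - 5)).
At (-3, 2): H = diag(-576, -6).
Both eigenvalues are negative, so H is negative definite: a local maximum.

local maximum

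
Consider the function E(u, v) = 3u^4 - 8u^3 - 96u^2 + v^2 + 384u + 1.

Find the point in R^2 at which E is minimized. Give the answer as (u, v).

E(u,v) separates as P(u) + Q(v) + 1, so its minimum is min P + min Q + 1.
P'(u) = 12(u - 4)(u - 2)(u + 4) vanishes at u ∈ {-4, 2, 4}; Q'(v) = 2v vanishes at v ∈ {0}.
Local minima of P (where P''>0): P(-4)=-1792, P(4)=256. Local minima of Q: Q(0)=0.
So the global minimum of E is P(-4) + Q(0) + 1 = -1792 + 0 + 1 = -1791, attained at (-4, 0).

(-4, 0)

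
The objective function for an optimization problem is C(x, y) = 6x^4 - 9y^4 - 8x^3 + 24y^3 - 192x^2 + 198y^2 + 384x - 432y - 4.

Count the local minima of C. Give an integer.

2

C separates as a function of x plus a function of y, so ∇C=0 decouples.
∂C/∂x = 24(x - 4)(x - 1)(x + 4) = 0 at x ∈ {-4, 1, 4}; ∂C/∂y = -36(y - 4)(y - 1)(y + 3) = 0 at y ∈ {-3, 1, 4}.
The Hessian is diagonal: diag(C_xx, C_yy). Second derivatives: C_xx(-4)=960, C_xx(1)=-360, C_xx(4)=576; C_yy(-3)=-1008, C_yy(1)=432, C_yy(4)=-756.
Local minima occur where both diagonal entries positive: (-4, 1), (4, 1). Count: 2.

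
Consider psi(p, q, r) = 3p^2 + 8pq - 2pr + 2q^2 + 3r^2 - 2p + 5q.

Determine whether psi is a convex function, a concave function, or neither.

neither

psi is quadratic, so its Hessian is the constant matrix H = [[6, 8, -2], [8, 4, 0], [-2, 0, 6]].
Leading principal minors: 6, -40, -256.
Neither pattern holds ⇒ H is indefinite ⇒ neither convex nor concave.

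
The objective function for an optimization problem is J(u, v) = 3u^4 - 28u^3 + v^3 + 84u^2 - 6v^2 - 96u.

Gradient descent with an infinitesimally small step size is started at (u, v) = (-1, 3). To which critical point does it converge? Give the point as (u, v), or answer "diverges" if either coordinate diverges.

(1, 4)

J is separable, so gradient descent decouples: u follows -∂J/∂u, v follows -∂J/∂v.
∂J/∂u = 12(u - 4)(u - 2)(u - 1); at u=-1 this is -360, so u increases.
∂J/∂v = 3v(v - 4); at v=3 this is -9, so v increases.
u converges to its nearest critical value 1 (a local min of the u-part); v converges to 4. The iterate converges to (1, 4).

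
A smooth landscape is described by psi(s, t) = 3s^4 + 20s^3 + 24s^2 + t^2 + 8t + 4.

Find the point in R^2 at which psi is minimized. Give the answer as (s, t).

psi(s,t) separates as P(s) + Q(t) + 4, so its minimum is min P + min Q + 4.
P'(s) = 12s(s + 1)(s + 4) vanishes at s ∈ {-4, -1, 0}; Q'(t) = 2(t + 4) vanishes at t ∈ {-4}.
Local minima of P (where P''>0): P(-4)=-128, P(0)=0. Local minima of Q: Q(-4)=-16.
So the global minimum of psi is P(-4) + Q(-4) + 4 = -128 − 16 + 4 = -140, attained at (-4, -4).

(-4, -4)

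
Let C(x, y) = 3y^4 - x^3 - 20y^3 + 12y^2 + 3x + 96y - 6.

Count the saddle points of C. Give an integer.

C separates as a function of x plus a function of y, so ∇C=0 decouples.
∂C/∂x = -3(x - 1)(x + 1) = 0 at x ∈ {-1, 1}; ∂C/∂y = 12(y - 4)(y - 2)(y + 1) = 0 at y ∈ {-1, 2, 4}.
The Hessian is diagonal: diag(C_xx, C_yy). Second derivatives: C_xx(-1)=6, C_xx(1)=-6; C_yy(-1)=180, C_yy(2)=-72, C_yy(4)=120.
Saddle points occur where the two diagonal entries have opposite signs: (-1, 2), (1, -1), (1, 4). Count: 3.

3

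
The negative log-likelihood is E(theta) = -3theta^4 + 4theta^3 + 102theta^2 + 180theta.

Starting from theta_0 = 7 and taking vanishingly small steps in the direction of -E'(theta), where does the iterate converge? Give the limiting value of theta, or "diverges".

diverges

E'(theta) = -12(theta - 5)(theta + 1)(theta + 3), so E'(7) = -1920.
Gradient descent moves in the -E' direction, i.e. theta is increasing.
There is no critical point above theta=7, and E' keeps the same sign, so the iterate runs off to +∞.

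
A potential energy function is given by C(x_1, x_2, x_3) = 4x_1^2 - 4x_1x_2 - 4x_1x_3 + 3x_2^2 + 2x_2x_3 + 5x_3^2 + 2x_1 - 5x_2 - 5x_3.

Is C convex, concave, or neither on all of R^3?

C is quadratic, so its Hessian is the constant matrix H = [[8, -4, -4], [-4, 6, 2], [-4, 2, 10]].
Leading principal minors: 8, 32, 256.
All positive ⇒ H ≻ 0 ⇒ convex.

convex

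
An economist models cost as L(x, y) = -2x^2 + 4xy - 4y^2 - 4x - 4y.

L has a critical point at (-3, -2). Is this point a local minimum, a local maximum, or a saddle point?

The Hessian of L is constant: H = [[-4, 4], [4, -8]].
det(H) = (-4)·(-8) − 4² = 16.
det(H) > 0 and tr(H) = -12 < 0, so H is negative definite and the point is a local maximum.

local maximum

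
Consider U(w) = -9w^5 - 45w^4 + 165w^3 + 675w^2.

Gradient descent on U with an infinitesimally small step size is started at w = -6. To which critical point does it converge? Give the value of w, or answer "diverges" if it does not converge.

-5

U'(w) = -45w(w - 3)(w + 2)(w + 5), so U'(-6) = -9720.
Gradient descent moves in the -U' direction, i.e. w is increasing.
The nearest critical point in that direction is w = -5, where U'' = 5400 > 0 (a local minimum). The iterate converges there.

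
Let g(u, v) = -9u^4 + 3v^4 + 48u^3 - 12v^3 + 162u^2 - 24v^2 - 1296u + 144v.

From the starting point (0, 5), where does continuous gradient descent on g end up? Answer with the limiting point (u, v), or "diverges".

(3, 3)

g is separable, so gradient descent decouples: u follows -∂g/∂u, v follows -∂g/∂v.
∂g/∂u = -36(u - 4)(u - 3)(u + 3); at u=0 this is -1296, so u increases.
∂g/∂v = 12(v - 3)(v - 2)(v + 2); at v=5 this is 504, so v decreases.
u converges to its nearest critical value 3 (a local min of the u-part); v converges to 3. The iterate converges to (3, 3).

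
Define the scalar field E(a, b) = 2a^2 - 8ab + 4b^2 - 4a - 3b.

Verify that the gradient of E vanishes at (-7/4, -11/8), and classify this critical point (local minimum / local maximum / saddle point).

∇E = (4a - 8b - 4, -8a + 8b - 3); substituting (-7/4, -11/8) gives ∇E = (0, 0), so (-7/4, -11/8) is indeed a critical point.
The Hessian of E is constant: H = [[4, -8], [-8, 8]].
det(H) = 4·8 − (-8)² = -32.
Since det(H) < 0, H is indefinite and the critical point is a saddle point.

saddle point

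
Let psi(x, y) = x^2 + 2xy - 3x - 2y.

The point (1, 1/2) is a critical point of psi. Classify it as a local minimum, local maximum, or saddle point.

The Hessian of psi is constant: H = [[2, 2], [2, 0]].
det(H) = 2·0 − 2² = -4.
Since det(H) < 0, H is indefinite and the critical point is a saddle point.

saddle point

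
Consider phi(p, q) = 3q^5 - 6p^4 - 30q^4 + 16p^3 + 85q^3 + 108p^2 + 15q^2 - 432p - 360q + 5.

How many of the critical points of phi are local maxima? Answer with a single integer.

4

phi separates as a function of p plus a function of q, so ∇phi=0 decouples.
∂phi/∂p = -24(p - 3)(p - 2)(p + 3) = 0 at p ∈ {-3, 2, 3}; ∂phi/∂q = 15(q - 4)(q - 3)(q - 2)(q + 1) = 0 at q ∈ {-1, 2, 3, 4}.
The Hessian is diagonal: diag(phi_pp, phi_qq). Second derivatives: phi_pp(-3)=-720, phi_pp(2)=120, phi_pp(3)=-144; phi_qq(-1)=-900, phi_qq(2)=90, phi_qq(3)=-60, phi_qq(4)=150.
Local maxima occur where both diagonal entries negative: (-3, -1), (-3, 3), (3, -1), (3, 3). Count: 4.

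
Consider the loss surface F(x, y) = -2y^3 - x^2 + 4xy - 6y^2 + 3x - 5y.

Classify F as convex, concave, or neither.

The term -2y^3 is cubic, so the Hessian is not constant.
∂²F/∂y² = -12y - 12, which takes both signs as y varies (negative for sufficiently large y). A diagonal entry of the Hessian changing sign means the Hessian is neither positive- nor negative-semidefinite on all of R^2.

neither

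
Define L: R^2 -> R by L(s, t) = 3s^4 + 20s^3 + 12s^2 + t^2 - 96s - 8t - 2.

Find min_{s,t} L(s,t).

-79

L(s,t) separates as P(s) + Q(t) − 2, so its minimum is min P + min Q − 2.
P'(s) = 12(s - 1)(s + 2)(s + 4) vanishes at s ∈ {-4, -2, 1}; Q'(t) = 2(t - 4) vanishes at t ∈ {4}.
Local minima of P (where P''>0): P(-4)=64, P(1)=-61. Local minima of Q: Q(4)=-16.
So the global minimum of L is P(1) + Q(4) − 2 = -61 − 16 − 2 = -79, attained at (1, 4).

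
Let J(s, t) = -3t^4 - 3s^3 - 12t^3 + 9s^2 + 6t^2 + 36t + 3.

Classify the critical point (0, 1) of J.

The mixed partial ∂²J/∂s∂t is 0, so the Hessian at any point is diag(J_ss, J_tt) = diag(18(-s + 1), 12(-3t^2 - 6t + 1)).
At (0, 1): H = diag(18, -96).
The eigenvalues have opposite signs, so H is indefinite: a saddle point.

saddle point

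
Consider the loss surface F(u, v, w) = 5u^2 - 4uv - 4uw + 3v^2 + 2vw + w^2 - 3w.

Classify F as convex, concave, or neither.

F is quadratic, so its Hessian is the constant matrix H = [[10, -4, -4], [-4, 6, 2], [-4, 2, 2]].
Leading principal minors: 10, 44, 16.
All positive ⇒ H ≻ 0 ⇒ convex.

convex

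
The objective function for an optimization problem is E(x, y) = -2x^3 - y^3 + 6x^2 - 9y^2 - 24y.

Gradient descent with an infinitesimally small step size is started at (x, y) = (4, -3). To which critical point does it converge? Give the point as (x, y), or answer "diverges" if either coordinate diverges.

E is separable, so gradient descent decouples: x follows -∂E/∂x, y follows -∂E/∂y.
∂E/∂x = -6x(x - 2); at x=4 this is -48, so x increases.
∂E/∂y = -3(y + 2)(y + 4); at y=-3 this is 3, so y decreases.
The x-coordinate has no critical point in that direction and runs off to infinity.

diverges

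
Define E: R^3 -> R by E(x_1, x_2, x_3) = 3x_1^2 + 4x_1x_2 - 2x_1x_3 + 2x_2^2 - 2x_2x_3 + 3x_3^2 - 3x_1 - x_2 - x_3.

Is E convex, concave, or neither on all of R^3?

convex

E is quadratic, so its Hessian is the constant matrix H = [[6, 4, -2], [4, 4, -2], [-2, -2, 6]].
Leading principal minors: 6, 8, 40.
All positive ⇒ H ≻ 0 ⇒ convex.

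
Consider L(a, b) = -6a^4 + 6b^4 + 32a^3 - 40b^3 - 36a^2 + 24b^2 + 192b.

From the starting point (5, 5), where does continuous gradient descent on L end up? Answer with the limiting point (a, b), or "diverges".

L is separable, so gradient descent decouples: a follows -∂L/∂a, b follows -∂L/∂b.
∂L/∂a = -24a(a - 3)(a - 1); at a=5 this is -960, so a increases.
∂L/∂b = 24(b - 4)(b - 2)(b + 1); at b=5 this is 432, so b decreases.
The a-coordinate has no critical point in that direction and runs off to infinity.

diverges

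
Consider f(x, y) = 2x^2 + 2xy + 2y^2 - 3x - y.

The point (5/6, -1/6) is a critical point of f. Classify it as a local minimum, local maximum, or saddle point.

The Hessian of f is constant: H = [[4, 2], [2, 4]].
det(H) = 4·4 − 2² = 12.
det(H) > 0 and tr(H) = 8 > 0, so H is positive definite and the point is a local minimum.

local minimum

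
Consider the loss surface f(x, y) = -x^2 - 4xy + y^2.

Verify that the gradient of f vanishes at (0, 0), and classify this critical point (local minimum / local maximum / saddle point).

saddle point

∇f = (-2x - 4y, -4x + 2y); substituting (0, 0) gives ∇f = (0, 0), so (0, 0) is indeed a critical point.
The Hessian of f is constant: H = [[-2, -4], [-4, 2]].
det(H) = (-2)·2 − (-4)² = -20.
Since det(H) < 0, H is indefinite and the critical point is a saddle point.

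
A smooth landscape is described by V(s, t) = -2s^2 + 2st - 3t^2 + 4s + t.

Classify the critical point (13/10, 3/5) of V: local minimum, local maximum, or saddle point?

local maximum

The Hessian of V is constant: H = [[-4, 2], [2, -6]].
det(H) = (-4)·(-6) − 2² = 20.
det(H) > 0 and tr(H) = -10 < 0, so H is negative definite and the point is a local maximum.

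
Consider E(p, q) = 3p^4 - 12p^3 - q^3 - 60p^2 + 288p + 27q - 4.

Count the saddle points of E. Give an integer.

3

E separates as a function of p plus a function of q, so ∇E=0 decouples.
∂E/∂p = 12(p - 4)(p - 2)(p + 3) = 0 at p ∈ {-3, 2, 4}; ∂E/∂q = -3(q - 3)(q + 3) = 0 at q ∈ {-3, 3}.
The Hessian is diagonal: diag(E_pp, E_qq). Second derivatives: E_pp(-3)=420, E_pp(2)=-120, E_pp(4)=168; E_qq(-3)=18, E_qq(3)=-18.
Saddle points occur where the two diagonal entries have opposite signs: (-3, 3), (2, -3), (4, 3). Count: 3.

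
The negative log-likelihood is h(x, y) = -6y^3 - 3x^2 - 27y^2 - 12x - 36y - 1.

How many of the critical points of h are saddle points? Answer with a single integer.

h separates as a function of x plus a function of y, so ∇h=0 decouples.
∂h/∂x = -6(x + 2) = 0 at x ∈ {-2}; ∂h/∂y = -18(y + 1)(y + 2) = 0 at y ∈ {-2, -1}.
The Hessian is diagonal: diag(h_xx, h_yy). Second derivatives: h_xx(-2)=-6; h_yy(-2)=18, h_yy(-1)=-18.
Saddle points occur where the two diagonal entries have opposite signs: (-2, -2). Count: 1.

1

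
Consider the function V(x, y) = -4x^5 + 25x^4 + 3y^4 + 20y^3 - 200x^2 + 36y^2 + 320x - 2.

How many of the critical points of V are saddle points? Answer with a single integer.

6

V separates as a function of x plus a function of y, so ∇V=0 decouples.
∂V/∂x = -20(x - 4)(x - 2)(x - 1)(x + 2) = 0 at x ∈ {-2, 1, 2, 4}; ∂V/∂y = 12y(y + 2)(y + 3) = 0 at y ∈ {-3, -2, 0}.
The Hessian is diagonal: diag(V_xx, V_yy). Second derivatives: V_xx(-2)=1440, V_xx(1)=-180, V_xx(2)=160, V_xx(4)=-720; V_yy(-3)=36, V_yy(-2)=-24, V_yy(0)=72.
Saddle points occur where the two diagonal entries have opposite signs: (-2, -2), (1, -3), (1, 0), (2, -2), (4, -3), (4, 0). Count: 6.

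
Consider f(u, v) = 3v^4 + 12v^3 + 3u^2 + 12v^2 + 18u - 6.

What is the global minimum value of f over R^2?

f(u,v) separates as P(u) + Q(v) − 6, so its minimum is min P + min Q − 6.
P'(u) = 6u + 18 vanishes at u ∈ {-3}; Q'(v) = 12v(v + 1)(v + 2) vanishes at v ∈ {-2, -1, 0}.
Local minima of P (where P''>0): P(-3)=-27. Local minima of Q: Q(-2)=0, Q(0)=0.
So the global minimum of f is P(-3) + Q(-2) − 6 = -27 + 0 − 6 = -33, attained at (-3, -2).

-33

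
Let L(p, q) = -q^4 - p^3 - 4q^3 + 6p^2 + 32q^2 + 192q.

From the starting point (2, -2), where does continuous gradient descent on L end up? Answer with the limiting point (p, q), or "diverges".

L is separable, so gradient descent decouples: p follows -∂L/∂p, q follows -∂L/∂q.
∂L/∂p = -3p(p - 4); at p=2 this is 12, so p decreases.
∂L/∂q = -4(q - 4)(q + 3)(q + 4); at q=-2 this is 48, so q decreases.
p converges to its nearest critical value 0 (a local min of the p-part); q converges to -3. The iterate converges to (0, -3).

(0, -3)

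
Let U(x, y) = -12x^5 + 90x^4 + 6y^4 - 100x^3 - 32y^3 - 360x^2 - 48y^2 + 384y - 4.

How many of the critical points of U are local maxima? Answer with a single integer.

2

U separates as a function of x plus a function of y, so ∇U=0 decouples.
∂U/∂x = -60x(x - 4)(x - 3)(x + 1) = 0 at x ∈ {-1, 0, 3, 4}; ∂U/∂y = 24(y - 4)(y - 2)(y + 2) = 0 at y ∈ {-2, 2, 4}.
The Hessian is diagonal: diag(U_xx, U_yy). Second derivatives: U_xx(-1)=1200, U_xx(0)=-720, U_xx(3)=720, U_xx(4)=-1200; U_yy(-2)=576, U_yy(2)=-192, U_yy(4)=288.
Local maxima occur where both diagonal entries negative: (0, 2), (4, 2). Count: 2.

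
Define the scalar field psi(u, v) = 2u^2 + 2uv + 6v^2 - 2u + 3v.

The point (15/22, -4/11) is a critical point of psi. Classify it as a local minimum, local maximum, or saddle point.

The Hessian of psi is constant: H = [[4, 2], [2, 12]].
det(H) = 4·12 − 2² = 44.
det(H) > 0 and tr(H) = 16 > 0, so H is positive definite and the point is a local minimum.

local minimum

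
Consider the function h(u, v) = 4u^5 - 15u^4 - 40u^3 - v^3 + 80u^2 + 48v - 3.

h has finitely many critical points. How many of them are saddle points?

h separates as a function of u plus a function of v, so ∇h=0 decouples.
∂h/∂u = 20u(u - 4)(u - 1)(u + 2) = 0 at u ∈ {-2, 0, 1, 4}; ∂h/∂v = -3(v - 4)(v + 4) = 0 at v ∈ {-4, 4}.
The Hessian is diagonal: diag(h_uu, h_vv). Second derivatives: h_uu(-2)=-720, h_uu(0)=160, h_uu(1)=-180, h_uu(4)=1440; h_vv(-4)=24, h_vv(4)=-24.
Saddle points occur where the two diagonal entries have opposite signs: (-2, -4), (0, 4), (1, -4), (4, 4). Count: 4.

4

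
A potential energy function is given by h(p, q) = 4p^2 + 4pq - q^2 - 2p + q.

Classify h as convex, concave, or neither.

neither

h is quadratic, so its Hessian is the constant matrix H = [[8, 4], [4, -2]].
det(H) = -32, tr(H) = 6.
det(H) < 0, so H is indefinite: neither convex nor concave.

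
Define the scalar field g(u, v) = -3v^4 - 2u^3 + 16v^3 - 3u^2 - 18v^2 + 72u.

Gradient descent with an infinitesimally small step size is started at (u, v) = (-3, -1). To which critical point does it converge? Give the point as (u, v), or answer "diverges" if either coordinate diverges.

g is separable, so gradient descent decouples: u follows -∂g/∂u, v follows -∂g/∂v.
∂g/∂u = -6(u - 3)(u + 4); at u=-3 this is 36, so u decreases.
∂g/∂v = -12v(v - 3)(v - 1); at v=-1 this is 96, so v decreases.
The v-coordinate has no critical point in that direction and runs off to infinity.

diverges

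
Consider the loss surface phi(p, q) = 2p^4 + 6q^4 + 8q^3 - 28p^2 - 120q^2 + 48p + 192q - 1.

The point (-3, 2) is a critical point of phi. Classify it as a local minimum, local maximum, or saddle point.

local minimum

The mixed partial ∂²phi/∂p∂q is 0, so the Hessian at any point is diag(phi_pp, phi_qq) = diag(8(3p^2 - 7), 24(3q^2 + 2q - 10)).
At (-3, 2): H = diag(160, 144).
Both eigenvalues are positive, so H is positive definite: a local minimum.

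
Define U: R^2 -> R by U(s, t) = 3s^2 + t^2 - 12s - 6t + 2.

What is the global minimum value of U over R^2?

-19

U(s,t) separates as P(s) + Q(t) + 2, so its minimum is min P + min Q + 2.
P'(s) = 6s - 12 vanishes at s ∈ {2}; Q'(t) = 2(t - 3) vanishes at t ∈ {3}.
Local minima of P (where P''>0): P(2)=-12. Local minima of Q: Q(3)=-9.
So the global minimum of U is P(2) + Q(3) + 2 = -12 − 9 + 2 = -19, attained at (2, 3).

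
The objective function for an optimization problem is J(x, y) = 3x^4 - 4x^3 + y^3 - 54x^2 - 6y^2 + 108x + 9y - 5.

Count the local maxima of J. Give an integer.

J separates as a function of x plus a function of y, so ∇J=0 decouples.
∂J/∂x = 12(x - 3)(x - 1)(x + 3) = 0 at x ∈ {-3, 1, 3}; ∂J/∂y = 3(y - 3)(y - 1) = 0 at y ∈ {1, 3}.
The Hessian is diagonal: diag(J_xx, J_yy). Second derivatives: J_xx(-3)=288, J_xx(1)=-96, J_xx(3)=144; J_yy(1)=-6, J_yy(3)=6.
Local maxima occur where both diagonal entries negative: (1, 1). Count: 1.

1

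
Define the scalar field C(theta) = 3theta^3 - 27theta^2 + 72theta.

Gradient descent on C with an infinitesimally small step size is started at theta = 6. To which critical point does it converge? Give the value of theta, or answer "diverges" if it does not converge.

C'(theta) = 9(theta - 4)(theta - 2), so C'(6) = 72.
Gradient descent moves in the -C' direction, i.e. theta is decreasing.
The nearest critical point in that direction is theta = 4, where C'' = 18 > 0 (a local minimum). The iterate converges there.

4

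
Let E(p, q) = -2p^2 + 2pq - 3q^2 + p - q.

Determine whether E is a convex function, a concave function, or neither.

concave

E is quadratic, so its Hessian is the constant matrix H = [[-4, 2], [2, -6]].
det(H) = 20, tr(H) = -10.
det(H) > 0 and tr(H) < 0, so H is negative definite everywhere: concave.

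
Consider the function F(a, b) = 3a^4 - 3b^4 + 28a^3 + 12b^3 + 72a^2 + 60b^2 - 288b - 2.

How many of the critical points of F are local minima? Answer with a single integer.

F separates as a function of a plus a function of b, so ∇F=0 decouples.
∂F/∂a = 12a(a + 3)(a + 4) = 0 at a ∈ {-4, -3, 0}; ∂F/∂b = -12(b - 4)(b - 2)(b + 3) = 0 at b ∈ {-3, 2, 4}.
The Hessian is diagonal: diag(F_aa, F_bb). Second derivatives: F_aa(-4)=48, F_aa(-3)=-36, F_aa(0)=144; F_bb(-3)=-420, F_bb(2)=120, F_bb(4)=-168.
Local minima occur where both diagonal entries positive: (-4, 2), (0, 2). Count: 2.

2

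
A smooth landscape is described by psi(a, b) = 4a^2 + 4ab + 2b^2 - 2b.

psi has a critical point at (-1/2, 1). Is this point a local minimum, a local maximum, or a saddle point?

The Hessian of psi is constant: H = [[8, 4], [4, 4]].
det(H) = 8·4 − 4² = 16.
det(H) > 0 and tr(H) = 12 > 0, so H is positive definite and the point is a local minimum.

local minimum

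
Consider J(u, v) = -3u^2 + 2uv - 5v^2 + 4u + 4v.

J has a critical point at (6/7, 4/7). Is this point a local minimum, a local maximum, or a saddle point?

The Hessian of J is constant: H = [[-6, 2], [2, -10]].
det(H) = (-6)·(-10) − 2² = 56.
det(H) > 0 and tr(H) = -16 < 0, so H is negative definite and the point is a local maximum.

local maximum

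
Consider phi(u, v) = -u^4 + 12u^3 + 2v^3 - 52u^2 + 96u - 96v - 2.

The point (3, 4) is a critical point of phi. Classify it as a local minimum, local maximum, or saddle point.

The mixed partial ∂²phi/∂u∂v is 0, so the Hessian at any point is diag(phi_uu, phi_vv) = diag(4(-3u^2 + 18u - 26), 12v).
At (3, 4): H = diag(4, 48).
Both eigenvalues are positive, so H is positive definite: a local minimum.

local minimum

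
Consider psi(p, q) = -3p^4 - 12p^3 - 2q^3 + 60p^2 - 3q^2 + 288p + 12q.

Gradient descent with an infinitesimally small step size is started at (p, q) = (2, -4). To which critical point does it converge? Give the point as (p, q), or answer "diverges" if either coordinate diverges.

psi is separable, so gradient descent decouples: p follows -∂psi/∂p, q follows -∂psi/∂q.
∂psi/∂p = -12(p - 3)(p + 2)(p + 4); at p=2 this is 288, so p decreases.
∂psi/∂q = -6(q - 1)(q + 2); at q=-4 this is -60, so q increases.
p converges to its nearest critical value -2 (a local min of the p-part); q converges to -2. The iterate converges to (-2, -2).

(-2, -2)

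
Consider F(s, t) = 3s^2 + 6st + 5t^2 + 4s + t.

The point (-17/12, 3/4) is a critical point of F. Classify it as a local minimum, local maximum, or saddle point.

local minimum

The Hessian of F is constant: H = [[6, 6], [6, 10]].
det(H) = 6·10 − 6² = 24.
det(H) > 0 and tr(H) = 16 > 0, so H is positive definite and the point is a local minimum.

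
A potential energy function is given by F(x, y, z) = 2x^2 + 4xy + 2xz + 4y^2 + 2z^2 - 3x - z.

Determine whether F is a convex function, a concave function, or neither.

convex

F is quadratic, so its Hessian is the constant matrix H = [[4, 4, 2], [4, 8, 0], [2, 0, 4]].
Leading principal minors: 4, 16, 32.
All positive ⇒ H ≻ 0 ⇒ convex.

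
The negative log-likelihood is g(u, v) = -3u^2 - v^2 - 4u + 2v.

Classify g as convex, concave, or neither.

g is quadratic, so its Hessian is the constant matrix H = [[-6, 0], [0, -2]].
det(H) = 12, tr(H) = -8.
det(H) > 0 and tr(H) < 0, so H is negative definite everywhere: concave.

concave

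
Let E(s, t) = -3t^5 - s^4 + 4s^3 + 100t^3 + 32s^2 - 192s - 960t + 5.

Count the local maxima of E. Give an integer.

4

E separates as a function of s plus a function of t, so ∇E=0 decouples.
∂E/∂s = -4(s - 4)(s - 3)(s + 4) = 0 at s ∈ {-4, 3, 4}; ∂E/∂t = -15(t - 4)(t - 2)(t + 2)(t + 4) = 0 at t ∈ {-4, -2, 2, 4}.
The Hessian is diagonal: diag(E_ss, E_tt). Second derivatives: E_ss(-4)=-224, E_ss(3)=28, E_ss(4)=-32; E_tt(-4)=1440, E_tt(-2)=-720, E_tt(2)=720, E_tt(4)=-1440.
Local maxima occur where both diagonal entries negative: (-4, -2), (-4, 4), (4, -2), (4, 4). Count: 4.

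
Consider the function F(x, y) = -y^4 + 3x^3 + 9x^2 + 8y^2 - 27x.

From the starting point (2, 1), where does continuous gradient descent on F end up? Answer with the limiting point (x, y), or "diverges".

(1, 0)

F is separable, so gradient descent decouples: x follows -∂F/∂x, y follows -∂F/∂y.
∂F/∂x = 9(x - 1)(x + 3); at x=2 this is 45, so x decreases.
∂F/∂y = -4y(y - 2)(y + 2); at y=1 this is 12, so y decreases.
x converges to its nearest critical value 1 (a local min of the x-part); y converges to 0. The iterate converges to (1, 0).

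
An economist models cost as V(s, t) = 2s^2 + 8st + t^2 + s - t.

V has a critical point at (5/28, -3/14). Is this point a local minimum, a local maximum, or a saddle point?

saddle point

The Hessian of V is constant: H = [[4, 8], [8, 2]].
det(H) = 4·2 − 8² = -56.
Since det(H) < 0, H is indefinite and the critical point is a saddle point.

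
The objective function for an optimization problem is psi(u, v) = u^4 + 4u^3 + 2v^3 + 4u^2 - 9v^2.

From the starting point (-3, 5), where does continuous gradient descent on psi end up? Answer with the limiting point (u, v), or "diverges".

psi is separable, so gradient descent decouples: u follows -∂psi/∂u, v follows -∂psi/∂v.
∂psi/∂u = 4u(u + 1)(u + 2); at u=-3 this is -24, so u increases.
∂psi/∂v = 6v(v - 3); at v=5 this is 60, so v decreases.
u converges to its nearest critical value -2 (a local min of the u-part); v converges to 3. The iterate converges to (-2, 3).

(-2, 3)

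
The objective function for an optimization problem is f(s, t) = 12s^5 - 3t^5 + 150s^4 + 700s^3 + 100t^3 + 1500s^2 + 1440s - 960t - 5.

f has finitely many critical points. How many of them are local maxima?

f separates as a function of s plus a function of t, so ∇f=0 decouples.
∂f/∂s = 60(s + 1)(s + 2)(s + 3)(s + 4) = 0 at s ∈ {-4, -3, -2, -1}; ∂f/∂t = -15(t - 4)(t - 2)(t + 2)(t + 4) = 0 at t ∈ {-4, -2, 2, 4}.
The Hessian is diagonal: diag(f_ss, f_tt). Second derivatives: f_ss(-4)=-360, f_ss(-3)=120, f_ss(-2)=-120, f_ss(-1)=360; f_tt(-4)=1440, f_tt(-2)=-720, f_tt(2)=720, f_tt(4)=-1440.
Local maxima occur where both diagonal entries negative: (-4, -2), (-4, 4), (-2, -2), (-2, 4). Count: 4.

4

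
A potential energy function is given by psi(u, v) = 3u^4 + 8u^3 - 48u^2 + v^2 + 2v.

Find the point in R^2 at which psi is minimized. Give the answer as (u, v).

psi(u,v) separates as P(u) + Q(v), so its minimum is min P + min Q.
P'(u) = 12u(u - 2)(u + 4) vanishes at u ∈ {-4, 0, 2}; Q'(v) = 2v + 2 vanishes at v ∈ {-1}.
Local minima of P (where P''>0): P(-4)=-512, P(2)=-80. Local minima of Q: Q(-1)=-1.
So the global minimum of psi is P(-4) + Q(-1) = -512 − 1 = -513, attained at (-4, -1).

(-4, -1)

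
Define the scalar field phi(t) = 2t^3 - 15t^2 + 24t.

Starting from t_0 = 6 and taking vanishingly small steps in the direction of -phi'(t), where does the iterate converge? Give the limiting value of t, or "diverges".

4

phi'(t) = 6(t - 4)(t - 1), so phi'(6) = 60.
Gradient descent moves in the -phi' direction, i.e. t is decreasing.
The nearest critical point in that direction is t = 4, where phi'' = 18 > 0 (a local minimum). The iterate converges there.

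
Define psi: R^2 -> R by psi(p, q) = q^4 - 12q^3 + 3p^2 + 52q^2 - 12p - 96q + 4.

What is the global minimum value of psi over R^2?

psi(p,q) separates as A(p) + B(q) + 4, so its minimum is min A + min B + 4.
A'(p) = 6p - 12 vanishes at p ∈ {2}; B'(q) = 4(q - 4)(q - 3)(q - 2) vanishes at q ∈ {2, 3, 4}.
Local minima of A (where A''>0): A(2)=-12. Local minima of B: B(2)=-64, B(4)=-64.
So the global minimum of psi is A(2) + B(2) + 4 = -12 − 64 + 4 = -72, attained at (2, 2).

-72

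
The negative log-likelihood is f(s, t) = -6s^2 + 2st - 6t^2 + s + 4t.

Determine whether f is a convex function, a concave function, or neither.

concave

f is quadratic, so its Hessian is the constant matrix H = [[-12, 2], [2, -12]].
det(H) = 140, tr(H) = -24.
det(H) > 0 and tr(H) < 0, so H is negative definite everywhere: concave.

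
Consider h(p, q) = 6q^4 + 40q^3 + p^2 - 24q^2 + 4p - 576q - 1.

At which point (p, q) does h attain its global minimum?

h(p,q) separates as A(p) + B(q) − 1, so its minimum is min A + min B − 1.
A'(p) = 2p + 4 vanishes at p ∈ {-2}; B'(q) = 24(q - 2)(q + 3)(q + 4) vanishes at q ∈ {-4, -3, 2}.
Local minima of A (where A''>0): A(-2)=-4. Local minima of B: B(-4)=896, B(2)=-832.
So the global minimum of h is A(-2) + B(2) − 1 = -4 − 832 − 1 = -837, attained at (-2, 2).

(-2, 2)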